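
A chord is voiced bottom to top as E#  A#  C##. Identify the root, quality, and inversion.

A# major, second inversion

The distinct note names are E#, A#, C##. Stacked in thirds they read A#–C##–E#, which is a major triad on A#.
With the fifth (E#) in the bass, the chord is in second inversion (figured bass 6/4).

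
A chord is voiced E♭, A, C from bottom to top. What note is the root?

Eb, A, C are the tones of an A diminished triad (A–C–Eb), making A the root.

A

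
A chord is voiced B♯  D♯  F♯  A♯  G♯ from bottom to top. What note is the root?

G#

Reordering B#, D#, F#, A#, G# into stacked thirds gives G#–B#–D#–F#–A#; the bottom of that stack, G#, is the root.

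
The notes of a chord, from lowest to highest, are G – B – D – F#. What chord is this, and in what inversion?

G major seventh, root position

Reducing to letter names: G, B, D, F#. These stack in thirds as G–B–D–F# — a G major seventh chord.
With the root (G) in the bass, the chord is in root position (figured bass 7).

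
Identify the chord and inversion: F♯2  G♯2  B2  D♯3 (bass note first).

G# minor seventh, third inversion

Reducing to letter names: F#, G#, B, D#. These stack in thirds as G#–B–D#–F# — a G# minor seventh chord.
With the seventh (F#) in the bass, the chord is in third inversion (figured bass 4/2).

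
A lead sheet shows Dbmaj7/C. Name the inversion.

third inversion

Dbmaj7/C means Db major seventh with C in the bass. C is the seventh of Db major seventh (Db–F–Ab–C), so this is third inversion.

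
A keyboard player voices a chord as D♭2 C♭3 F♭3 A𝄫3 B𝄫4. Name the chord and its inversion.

The pitch classes Db, Cb, Fb, Abb, Bbb arrange in thirds as Bbb–Db–Fb–Abb–Cb: a Bbb dominant ninth chord.
The lowest note is Db, the third of the chord, so this is first inversion.

Bbb dominant ninth, first inversion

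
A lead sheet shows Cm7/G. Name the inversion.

second inversion

Cm7/G means C minor seventh with G in the bass. G is the fifth of C minor seventh (C–Eb–G–Bb), so this is second inversion.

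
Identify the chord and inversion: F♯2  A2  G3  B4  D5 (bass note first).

The distinct note names are F#, A, G, B, D. Stacked in thirds they read G–B–D–F#–A, which is a major ninth chord on G.
The lowest note is F#, the seventh of the chord, so this is third inversion.

G major ninth, third inversion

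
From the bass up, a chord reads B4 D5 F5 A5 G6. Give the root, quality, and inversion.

G dominant ninth, first inversion

The distinct note names are B, D, F, A, G. Stacked in thirds they read G–B–D–F–A, which is a dominant ninth chord on G.
B is the third of G dominant ninth; third in the bass means first inversion.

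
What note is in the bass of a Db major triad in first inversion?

In first inversion the third is lowest. For Db major (Db–F–Ab) that is F.

F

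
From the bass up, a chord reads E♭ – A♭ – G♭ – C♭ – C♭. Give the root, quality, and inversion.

Ab minor seventh, second inversion

Reducing to letter names: Eb, Ab, Gb, Cb. These stack in thirds as Ab–Cb–Eb–Gb — an Ab minor seventh chord.
With the fifth (Eb) in the bass, the chord is in second inversion (figured bass 4/3).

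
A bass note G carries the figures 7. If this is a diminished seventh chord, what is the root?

G

The figures 7 mean the root of the chord is in the bass. If G is the root of a diminished seventh chord, the root is G (chord tones G–Bb–Db–Fb).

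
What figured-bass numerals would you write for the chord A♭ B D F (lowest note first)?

The notes Ab, B, D, F stack in thirds as B–D–F–Ab — a B diminished seventh chord. The bass Ab is the seventh, so this is third inversion: figured 4/2.

4/2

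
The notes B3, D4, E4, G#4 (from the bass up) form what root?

E

The distinct letter names are B, D, E, G#. Arranged as a stack of thirds they read E–G#–B–D, so E is the root (an E dominant seventh chord).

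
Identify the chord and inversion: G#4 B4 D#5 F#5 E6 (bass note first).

E major ninth, first inversion

Reducing to letter names: G#, B, D#, F#, E. These stack in thirds as E–G#–B–D#–F# — an E major ninth chord.
The lowest note is G#, the third of the chord, so this is first inversion.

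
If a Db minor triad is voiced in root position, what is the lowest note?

Db

Db minor is Db–Fb–Ab. Root position places the root in the bass: Db.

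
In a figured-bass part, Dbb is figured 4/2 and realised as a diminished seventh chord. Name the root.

Eb

The figures 4/2 mean the seventh of the chord is in the bass. If Dbb is the seventh of a diminished seventh chord, the root is Eb (chord tones Eb–Gb–Bbb–Dbb).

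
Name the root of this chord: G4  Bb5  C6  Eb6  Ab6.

The distinct letter names are G, Bb, C, Eb, Ab. Arranged as a stack of thirds they read Ab–C–Eb–G–Bb, so Ab is the root (an Ab major ninth chord).

Ab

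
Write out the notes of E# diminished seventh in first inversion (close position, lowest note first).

G#, B, D, E#

Spelling E# diminished seventh: E#–G#–B–D. In first inversion the third is bass, giving G#, B, D, E# from the bottom.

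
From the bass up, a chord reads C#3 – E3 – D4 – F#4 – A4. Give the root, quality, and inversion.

The distinct note names are C#, E, D, F#, A. Stacked in thirds they read D–F#–A–C#–E, which is a major ninth chord on D.
The lowest note is C#, the seventh of the chord, so this is third inversion.

D major ninth, third inversion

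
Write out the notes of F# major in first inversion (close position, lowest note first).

A#, C#, F#

Spelling F# major: F#–A#–C#. In first inversion the third is bass, giving A#, C#, F# from the bottom.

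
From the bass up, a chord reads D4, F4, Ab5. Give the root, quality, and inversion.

The pitch classes D, F, Ab arrange in thirds as D–F–Ab: a D diminished triad.
D is the root of D diminished; root in the bass means root position (figured bass 5/3).

D diminished, root position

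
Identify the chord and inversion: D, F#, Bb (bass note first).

The distinct note names are D, F#, Bb. Stacked in thirds they read Bb–D–F#, which is an augmented triad on Bb.
D is the third of Bb augmented; third in the bass means first inversion (figured bass 6).

Bb augmented, first inversion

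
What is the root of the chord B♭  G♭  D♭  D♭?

Gb

Reordering Bb, Gb, Db into stacked thirds gives Gb–Bb–Db; the bottom of that stack, Gb, is the root.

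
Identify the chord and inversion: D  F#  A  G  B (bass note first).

The distinct note names are D, F#, A, G, B. Stacked in thirds they read G–B–D–F#–A, which is a major ninth chord on G.
With the fifth (D) in the bass, the chord is in second inversion.

G major ninth, second inversion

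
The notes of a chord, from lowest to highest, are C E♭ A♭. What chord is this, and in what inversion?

The pitch classes C, Eb, Ab arrange in thirds as Ab–C–Eb: an Ab major triad.
The lowest note is C, the third of the chord, so this is first inversion (figured bass 6).

Ab major, first inversion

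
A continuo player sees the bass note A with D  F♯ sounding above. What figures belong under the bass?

The notes A, D, F# stack in thirds as D–F#–A — a D major triad. The bass A is the fifth, so this is second inversion: figured 6/4.

6/4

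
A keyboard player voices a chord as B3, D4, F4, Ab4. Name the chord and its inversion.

B diminished seventh, root position

The distinct note names are B, D, F, Ab. Stacked in thirds they read B–D–F–Ab, which is a diminished seventh chord on B.
The lowest note is B, the root of the chord, so this is root position (figured bass 7).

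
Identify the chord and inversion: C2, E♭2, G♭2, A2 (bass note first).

A diminished seventh, first inversion

The pitch classes C, Eb, Gb, A arrange in thirds as A–C–Eb–Gb: an A diminished seventh chord.
The lowest note is C, the third of the chord, so this is first inversion (figured bass 6/5).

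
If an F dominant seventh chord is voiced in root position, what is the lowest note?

F

The root of F dominant seventh (F–A–C–Eb) is F; that is the bass in root position.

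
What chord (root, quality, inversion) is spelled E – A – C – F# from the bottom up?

F# half-diminished seventh, third inversion

Reducing to letter names: E, A, C, F#. These stack in thirds as F#–A–C–E — an F# half-diminished seventh chord.
E is the seventh of F# half-diminished seventh; seventh in the bass means third inversion (figured bass 4/2).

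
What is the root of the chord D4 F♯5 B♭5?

Bb

D, F#, Bb are the tones of a Bb augmented triad (Bb–D–F#), making Bb the root.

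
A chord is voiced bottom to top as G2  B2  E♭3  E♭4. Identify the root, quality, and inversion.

The distinct note names are G, B, Eb. Stacked in thirds they read Eb–G–B, which is an augmented triad on Eb.
G is the third of Eb augmented; third in the bass means first inversion (figured bass 6).

Eb augmented, first inversion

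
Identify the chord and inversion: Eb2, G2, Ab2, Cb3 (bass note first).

Ab minor-major seventh, second inversion

The pitch classes Eb, G, Ab, Cb arrange in thirds as Ab–Cb–Eb–G: an Ab minor-major seventh chord.
Eb is the fifth of Ab minor-major seventh; fifth in the bass means second inversion (figured bass 4/3).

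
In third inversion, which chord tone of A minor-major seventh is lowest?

A minor-major seventh is A–C–E–G#. Third inversion places the seventh in the bass: G#.

G#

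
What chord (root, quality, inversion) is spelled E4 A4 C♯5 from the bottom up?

A major, second inversion

Reducing to letter names: E, A, C#. These stack in thirds as A–C#–E — an A major triad.
The lowest note is E, the fifth of the chord, so this is second inversion (figured bass 6/4).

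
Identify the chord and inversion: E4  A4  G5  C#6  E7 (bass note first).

The distinct note names are E, A, G, C#. Stacked in thirds they read A–C#–E–G, which is a dominant seventh chord on A.
With the fifth (E) in the bass, the chord is in second inversion (figured bass 4/3).

A dominant seventh, second inversion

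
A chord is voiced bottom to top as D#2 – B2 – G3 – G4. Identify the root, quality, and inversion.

Reducing to letter names: D#, B, G. These stack in thirds as G–B–D# — a G augmented triad.
The lowest note is D#, the fifth of the chord, so this is second inversion (figured bass 6/4).

G augmented, second inversion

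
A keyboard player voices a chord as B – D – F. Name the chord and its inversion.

The pitch classes B, D, F arrange in thirds as B–D–F: a B diminished triad.
B is the root of B diminished; root in the bass means root position (figured bass 5/3).

B diminished, root position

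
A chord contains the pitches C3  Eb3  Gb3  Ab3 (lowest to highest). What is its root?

The distinct letter names are C, Eb, Gb, Ab. Arranged as a stack of thirds they read Ab–C–Eb–Gb, so Ab is the root (an Ab dominant seventh chord).

Ab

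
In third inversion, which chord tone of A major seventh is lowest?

G#

In third inversion the seventh is lowest. For A major seventh (A–C#–E–G#) that is G#.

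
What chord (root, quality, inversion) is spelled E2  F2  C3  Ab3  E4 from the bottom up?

F minor-major seventh, third inversion

Reducing to letter names: E, F, C, Ab. These stack in thirds as F–Ab–C–E — an F minor-major seventh chord.
With the seventh (E) in the bass, the chord is in third inversion (figured bass 4/2).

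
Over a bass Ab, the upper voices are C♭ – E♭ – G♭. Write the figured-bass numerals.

The notes Ab, Cb, Eb, Gb stack in thirds as Ab–Cb–Eb–Gb — an Ab minor seventh chord. The bass Ab is the root, so this is root position: figured 7.

7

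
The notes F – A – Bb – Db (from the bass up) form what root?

Bb

F, A, Bb, Db are the tones of a Bb minor-major seventh chord (Bb–Db–F–A), making Bb the root.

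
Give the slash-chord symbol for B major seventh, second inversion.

Bmaj7/F#

Second inversion of B major seventh has the fifth (F#) in the bass. As a slash chord: Bmaj7/F#.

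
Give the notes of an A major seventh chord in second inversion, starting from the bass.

E, G#, A, C#

The chord tones are A–C#–E–G#. With the fifth (E) lowest for second inversion: E, G#, A, C#.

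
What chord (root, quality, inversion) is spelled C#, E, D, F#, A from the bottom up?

Reducing to letter names: C#, E, D, F#, A. These stack in thirds as D–F#–A–C#–E — a D major ninth chord.
The lowest note is C#, the seventh of the chord, so this is third inversion.

D major ninth, third inversion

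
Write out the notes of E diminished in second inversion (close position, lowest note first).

The chord tones are E–G–Bb. With the fifth (Bb) lowest for second inversion: Bb, E, G.

Bb, E, G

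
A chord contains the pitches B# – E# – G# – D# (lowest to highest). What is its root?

The distinct letter names are B#, E#, G#, D#. Arranged as a stack of thirds they read E#–G#–B#–D#, so E# is the root (an E# minor seventh chord).

E#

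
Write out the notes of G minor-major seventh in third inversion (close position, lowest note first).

G minor-major seventh is G–Bb–D–F#. Third inversion puts the seventh (F#) in the bass, with the remaining tones above: F#, G, Bb, D.

F#, G, Bb, D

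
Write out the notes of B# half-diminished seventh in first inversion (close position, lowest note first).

D#, F#, A#, B#

The chord tones are B#–D#–F#–A#. With the third (D#) lowest for first inversion: D#, F#, A#, B#.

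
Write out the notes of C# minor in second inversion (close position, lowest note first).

The chord tones are C#–E–G#. With the fifth (G#) lowest for second inversion: G#, C#, E.

G#, C#, E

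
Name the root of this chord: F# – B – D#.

B

F#, B, D# are the tones of a B major triad (B–D#–F#), making B the root.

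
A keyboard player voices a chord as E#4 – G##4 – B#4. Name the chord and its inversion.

The distinct note names are E#, G##, B#. Stacked in thirds they read E#–G##–B#, which is a major triad on E#.
The lowest note is E#, the root of the chord, so this is root position (figured bass 5/3).

E# major, root position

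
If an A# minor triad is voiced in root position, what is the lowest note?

The root of A# minor (A#–C#–E#) is A#; that is the bass in root position.

A#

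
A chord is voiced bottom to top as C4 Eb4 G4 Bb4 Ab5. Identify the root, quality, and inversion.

Ab major ninth, first inversion

The distinct note names are C, Eb, G, Bb, Ab. Stacked in thirds they read Ab–C–Eb–G–Bb, which is a major ninth chord on Ab.
The lowest note is C, the third of the chord, so this is first inversion.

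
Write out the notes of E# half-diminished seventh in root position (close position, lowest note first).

Spelling E# half-diminished seventh: E#–G#–B–D#. In root position the root is bass, giving E#, G#, B, D# from the bottom.

E#, G#, B, D#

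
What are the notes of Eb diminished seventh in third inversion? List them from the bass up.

The chord tones are Eb–Gb–Bbb–Dbb. With the seventh (Dbb) lowest for third inversion: Dbb, Eb, Gb, Bbb.

Dbb, Eb, Gb, Bbb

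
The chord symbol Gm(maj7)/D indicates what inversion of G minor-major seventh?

Gm(maj7)/D means G minor-major seventh with D in the bass. D is the fifth of G minor-major seventh (G–Bb–D–F#), so this is second inversion.

second inversion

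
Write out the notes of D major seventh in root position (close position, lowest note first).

Spelling D major seventh: D–F#–A–C#. In root position the root is bass, giving D, F#, A, C# from the bottom.

D, F#, A, C#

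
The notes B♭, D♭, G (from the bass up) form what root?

The distinct letter names are Bb, Db, G. Arranged as a stack of thirds they read G–Bb–Db, so G is the root (a G diminished triad).

G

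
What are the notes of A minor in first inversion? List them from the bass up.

C, E, A

The chord tones are A–C–E. With the third (C) lowest for first inversion: C, E, A.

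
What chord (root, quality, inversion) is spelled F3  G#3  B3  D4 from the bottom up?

Reducing to letter names: F, G#, B, D. These stack in thirds as G#–B–D–F — a G# diminished seventh chord.
F is the seventh of G# diminished seventh; seventh in the bass means third inversion (figured bass 4/2).

G# diminished seventh, third inversion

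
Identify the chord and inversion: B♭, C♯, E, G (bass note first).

C# diminished seventh, third inversion

The pitch classes Bb, C#, E, G arrange in thirds as C#–E–G–Bb: a C# diminished seventh chord.
Bb is the seventh of C# diminished seventh; seventh in the bass means third inversion (figured bass 4/2).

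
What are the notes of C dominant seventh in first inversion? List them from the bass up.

C dominant seventh is C–E–G–Bb. First inversion puts the third (E) in the bass, with the remaining tones above: E, G, Bb, C.

E, G, Bb, C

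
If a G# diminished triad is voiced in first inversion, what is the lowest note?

B

The third of G# diminished (G#–B–D) is B; that is the bass in first inversion.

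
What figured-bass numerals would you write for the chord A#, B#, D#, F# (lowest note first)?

4/2

The notes A#, B#, D#, F# stack in thirds as B#–D#–F#–A# — a B# half-diminished seventh chord. The bass A# is the seventh, so this is third inversion: figured 4/2.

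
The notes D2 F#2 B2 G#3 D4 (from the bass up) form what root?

The distinct letter names are D, F#, B, G#. Arranged as a stack of thirds they read G#–B–D–F#, so G# is the root (a G# half-diminished seventh chord).

G#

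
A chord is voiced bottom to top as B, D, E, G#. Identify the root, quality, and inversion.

The distinct note names are B, D, E, G#. Stacked in thirds they read E–G#–B–D, which is a dominant seventh chord on E.
With the fifth (B) in the bass, the chord is in second inversion (figured bass 4/3).

E dominant seventh, second inversion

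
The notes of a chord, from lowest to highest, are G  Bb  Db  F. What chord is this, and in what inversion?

G half-diminished seventh, root position

The distinct note names are G, Bb, Db, F. Stacked in thirds they read G–Bb–Db–F, which is a half-diminished seventh chord on G.
With the root (G) in the bass, the chord is in root position (figured bass 7).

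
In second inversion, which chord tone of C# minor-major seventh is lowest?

C# minor-major seventh is C#–E–G#–B#. Second inversion places the fifth in the bass: G#.

G#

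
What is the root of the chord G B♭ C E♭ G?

C

The distinct letter names are G, Bb, C, Eb. Arranged as a stack of thirds they read C–Eb–G–Bb, so C is the root (a C minor seventh chord).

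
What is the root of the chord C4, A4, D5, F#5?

D

C, A, D, F# are the tones of a D dominant seventh chord (D–F#–A–C), making D the root.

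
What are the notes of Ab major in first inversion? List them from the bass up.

C, Eb, Ab

The chord tones are Ab–C–Eb. With the third (C) lowest for first inversion: C, Eb, Ab.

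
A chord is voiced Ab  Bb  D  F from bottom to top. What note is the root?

The distinct letter names are Ab, Bb, D, F. Arranged as a stack of thirds they read Bb–D–F–Ab, so Bb is the root (a Bb dominant seventh chord).

Bb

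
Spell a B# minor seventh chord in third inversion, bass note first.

A#, B#, D#, F##

B# minor seventh is B#–D#–F##–A#. Third inversion puts the seventh (A#) in the bass, with the remaining tones above: A#, B#, D#, F##.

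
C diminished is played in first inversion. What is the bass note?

The third of C diminished (C–Eb–Gb) is Eb; that is the bass in first inversion.

Eb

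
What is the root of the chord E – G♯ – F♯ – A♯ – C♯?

E, G#, F#, A#, C# are the tones of an F# dominant ninth chord (F#–A#–C#–E–G#), making F# the root.

F#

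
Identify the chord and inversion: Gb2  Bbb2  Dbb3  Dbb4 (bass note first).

The pitch classes Gb, Bbb, Dbb arrange in thirds as Gb–Bbb–Dbb: a Gb diminished triad.
Gb is the root of Gb diminished; root in the bass means root position (figured bass 5/3).

Gb diminished, root position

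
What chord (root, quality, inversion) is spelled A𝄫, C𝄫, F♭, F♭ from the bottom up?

Fb diminished, first inversion

The pitch classes Abb, Cbb, Fb arrange in thirds as Fb–Abb–Cbb: an Fb diminished triad.
The lowest note is Abb, the third of the chord, so this is first inversion (figured bass 6).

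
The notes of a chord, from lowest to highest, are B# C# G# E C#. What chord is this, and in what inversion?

The pitch classes B#, C#, G#, E arrange in thirds as C#–E–G#–B#: a C# minor-major seventh chord.
The lowest note is B#, the seventh of the chord, so this is third inversion (figured bass 4/2).

C# minor-major seventh, third inversion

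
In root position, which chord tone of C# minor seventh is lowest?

C#

In root position the root is lowest. For C# minor seventh (C#–E–G#–B) that is C#.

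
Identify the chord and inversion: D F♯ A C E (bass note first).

D dominant ninth, root position

The distinct note names are D, F#, A, C, E. Stacked in thirds they read D–F#–A–C–E, which is a dominant ninth chord on D.
D is the root of D dominant ninth; root in the bass means root position.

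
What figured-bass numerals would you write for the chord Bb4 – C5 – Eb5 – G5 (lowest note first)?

The notes Bb, C, Eb, G stack in thirds as C–Eb–G–Bb — a C minor seventh chord. The bass Bb is the seventh, so this is third inversion: figured 4/2.

4/2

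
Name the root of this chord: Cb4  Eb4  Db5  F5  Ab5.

The distinct letter names are Cb, Eb, Db, F, Ab. Arranged as a stack of thirds they read Db–F–Ab–Cb–Eb, so Db is the root (a Db dominant ninth chord).

Db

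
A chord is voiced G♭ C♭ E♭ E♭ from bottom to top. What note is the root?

Reordering Gb, Cb, Eb into stacked thirds gives Cb–Eb–Gb; the bottom of that stack, Cb, is the root.

Cb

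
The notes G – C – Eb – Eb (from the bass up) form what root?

C

G, C, Eb are the tones of a C minor triad (C–Eb–G), making C the root.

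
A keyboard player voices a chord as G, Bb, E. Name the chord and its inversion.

The distinct note names are G, Bb, E. Stacked in thirds they read E–G–Bb, which is a diminished triad on E.
G is the third of E diminished; third in the bass means first inversion (figured bass 6).

E diminished, first inversion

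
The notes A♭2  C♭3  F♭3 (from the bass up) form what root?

The distinct letter names are Ab, Cb, Fb. Arranged as a stack of thirds they read Fb–Ab–Cb, so Fb is the root (an Fb major triad).

Fb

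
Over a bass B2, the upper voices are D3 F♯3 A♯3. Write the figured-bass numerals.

7

The notes B, D, F#, A# stack in thirds as B–D–F#–A# — a B minor-major seventh chord. The bass B is the root, so this is root position: figured 7.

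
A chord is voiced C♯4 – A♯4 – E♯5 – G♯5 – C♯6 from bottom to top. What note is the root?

A#

Reordering C#, A#, E#, G# into stacked thirds gives A#–C#–E#–G#; the bottom of that stack, A#, is the root.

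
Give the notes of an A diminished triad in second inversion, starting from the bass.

A diminished is A–C–Eb. Second inversion puts the fifth (Eb) in the bass, with the remaining tones above: Eb, A, C.

Eb, A, C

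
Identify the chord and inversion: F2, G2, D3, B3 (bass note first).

G dominant seventh, third inversion

Reducing to letter names: F, G, D, B. These stack in thirds as G–B–D–F — a G dominant seventh chord.
With the seventh (F) in the bass, the chord is in third inversion (figured bass 4/2).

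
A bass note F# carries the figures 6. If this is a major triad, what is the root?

The figures 6 mean the third of the chord is in the bass. If F# is the third of a major triad, the root is D (chord tones D–F#–A).

D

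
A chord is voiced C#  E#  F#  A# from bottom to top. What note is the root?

F#

C#, E#, F#, A# are the tones of an F# major seventh chord (F#–A#–C#–E#), making F# the root.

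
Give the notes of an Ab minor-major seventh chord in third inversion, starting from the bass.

G, Ab, Cb, Eb

Ab minor-major seventh is Ab–Cb–Eb–G. Third inversion puts the seventh (G) in the bass, with the remaining tones above: G, Ab, Cb, Eb.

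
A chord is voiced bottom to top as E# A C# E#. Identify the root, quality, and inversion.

Reducing to letter names: E#, A, C#. These stack in thirds as A–C#–E# — an A augmented triad.
The lowest note is E#, the fifth of the chord, so this is second inversion (figured bass 6/4).

A augmented, second inversion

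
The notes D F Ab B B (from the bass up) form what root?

B

The distinct letter names are D, F, Ab, B. Arranged as a stack of thirds they read B–D–F–Ab, so B is the root (a B diminished seventh chord).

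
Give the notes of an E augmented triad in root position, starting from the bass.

E, G#, B#

E augmented is E–G#–B#. Root position puts the root (E) in the bass, with the remaining tones above: E, G#, B#.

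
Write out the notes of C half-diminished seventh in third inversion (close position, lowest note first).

The chord tones are C–Eb–Gb–Bb. With the seventh (Bb) lowest for third inversion: Bb, C, Eb, Gb.

Bb, C, Eb, Gb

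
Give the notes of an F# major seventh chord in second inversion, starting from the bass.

C#, E#, F#, A#

The chord tones are F#–A#–C#–E#. With the fifth (C#) lowest for second inversion: C#, E#, F#, A#.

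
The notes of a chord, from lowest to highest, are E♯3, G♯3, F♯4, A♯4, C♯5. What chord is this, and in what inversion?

F# major ninth, third inversion

The distinct note names are E#, G#, F#, A#, C#. Stacked in thirds they read F#–A#–C#–E#–G#, which is a major ninth chord on F#.
E# is the seventh of F# major ninth; seventh in the bass means third inversion.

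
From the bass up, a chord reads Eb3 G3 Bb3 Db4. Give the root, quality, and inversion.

Eb dominant seventh, root position

The distinct note names are Eb, G, Bb, Db. Stacked in thirds they read Eb–G–Bb–Db, which is a dominant seventh chord on Eb.
With the root (Eb) in the bass, the chord is in root position (figured bass 7).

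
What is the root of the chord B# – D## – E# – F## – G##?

E#

B#, D##, E#, F##, G## are the tones of an E# major ninth chord (E#–G##–B#–D##–F##), making E# the root.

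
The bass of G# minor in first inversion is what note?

G# minor is G#–B–D#. First inversion places the third in the bass: B.

B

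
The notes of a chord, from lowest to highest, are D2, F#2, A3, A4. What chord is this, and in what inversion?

Reducing to letter names: D, F#, A. These stack in thirds as D–F#–A — a D major triad.
With the root (D) in the bass, the chord is in root position (figured bass 5/3).

D major, root position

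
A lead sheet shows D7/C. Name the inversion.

third inversion

D7/C means D dominant seventh with C in the bass. C is the seventh of D dominant seventh (D–F#–A–C), so this is third inversion.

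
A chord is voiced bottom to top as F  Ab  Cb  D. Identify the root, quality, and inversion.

D diminished seventh, first inversion

Reducing to letter names: F, Ab, Cb, D. These stack in thirds as D–F–Ab–Cb — a D diminished seventh chord.
The lowest note is F, the third of the chord, so this is first inversion (figured bass 6/5).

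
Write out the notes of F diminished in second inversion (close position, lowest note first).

Cb, F, Ab

F diminished is F–Ab–Cb. Second inversion puts the fifth (Cb) in the bass, with the remaining tones above: Cb, F, Ab.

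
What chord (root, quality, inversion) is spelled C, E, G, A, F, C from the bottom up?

The pitch classes C, E, G, A, F arrange in thirds as F–A–C–E–G: an F major ninth chord.
C is the fifth of F major ninth; fifth in the bass means second inversion.

F major ninth, second inversion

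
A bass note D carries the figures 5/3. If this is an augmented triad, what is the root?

D

The figures 5/3 mean the root of the chord is in the bass. If D is the root of an augmented triad, the root is D (chord tones D–F#–A#).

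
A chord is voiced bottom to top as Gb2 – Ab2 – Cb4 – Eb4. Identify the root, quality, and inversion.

Ab minor seventh, third inversion

The pitch classes Gb, Ab, Cb, Eb arrange in thirds as Ab–Cb–Eb–Gb: an Ab minor seventh chord.
The lowest note is Gb, the seventh of the chord, so this is third inversion (figured bass 4/2).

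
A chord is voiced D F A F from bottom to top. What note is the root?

The distinct letter names are D, F, A. Arranged as a stack of thirds they read D–F–A, so D is the root (a D minor triad).

D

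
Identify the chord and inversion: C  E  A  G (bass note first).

Reducing to letter names: C, E, A, G. These stack in thirds as A–C–E–G — an A minor seventh chord.
C is the third of A minor seventh; third in the bass means first inversion (figured bass 6/5).

A minor seventh, first inversion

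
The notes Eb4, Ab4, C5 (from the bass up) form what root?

Ab

Eb, Ab, C are the tones of an Ab major triad (Ab–C–Eb), making Ab the root.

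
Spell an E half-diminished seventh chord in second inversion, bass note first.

Bb, D, E, G

The chord tones are E–G–Bb–D. With the fifth (Bb) lowest for second inversion: Bb, D, E, G.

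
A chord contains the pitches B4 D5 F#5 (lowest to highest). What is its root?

B

B, D, F# are the tones of a B minor triad (B–D–F#), making B the root.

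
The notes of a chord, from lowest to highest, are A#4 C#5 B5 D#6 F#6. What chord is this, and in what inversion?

B major ninth, third inversion

The pitch classes A#, C#, B, D#, F# arrange in thirds as B–D#–F#–A#–C#: a B major ninth chord.
The lowest note is A#, the seventh of the chord, so this is third inversion.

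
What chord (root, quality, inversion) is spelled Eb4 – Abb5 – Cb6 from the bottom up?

Abb augmented, second inversion

The pitch classes Eb, Abb, Cb arrange in thirds as Abb–Cb–Eb: an Abb augmented triad.
The lowest note is Eb, the fifth of the chord, so this is second inversion (figured bass 6/4).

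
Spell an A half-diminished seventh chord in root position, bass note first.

A, C, Eb, G

A half-diminished seventh is A–C–Eb–G. Root position puts the root (A) in the bass, with the remaining tones above: A, C, Eb, G.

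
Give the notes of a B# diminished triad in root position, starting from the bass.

Spelling B# diminished: B#–D#–F#. In root position the root is bass, giving B#, D#, F# from the bottom.

B#, D#, F#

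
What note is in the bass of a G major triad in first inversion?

G major is G–B–D. First inversion places the third in the bass: B.

B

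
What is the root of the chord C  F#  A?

The distinct letter names are C, F#, A. Arranged as a stack of thirds they read F#–A–C, so F# is the root (an F# diminished triad).

F#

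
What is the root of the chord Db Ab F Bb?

Reordering Db, Ab, F, Bb into stacked thirds gives Bb–Db–F–Ab; the bottom of that stack, Bb, is the root.

Bb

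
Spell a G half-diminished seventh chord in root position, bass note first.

G, Bb, Db, F

The chord tones are G–Bb–Db–F. With the root (G) lowest for root position: G, Bb, Db, F.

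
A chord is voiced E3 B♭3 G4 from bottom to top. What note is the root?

The distinct letter names are E, Bb, G. Arranged as a stack of thirds they read E–G–Bb, so E is the root (an E diminished triad).

E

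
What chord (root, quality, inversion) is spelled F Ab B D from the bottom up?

Reducing to letter names: F, Ab, B, D. These stack in thirds as B–D–F–Ab — a B diminished seventh chord.
The lowest note is F, the fifth of the chord, so this is second inversion (figured bass 4/3).

B diminished seventh, second inversion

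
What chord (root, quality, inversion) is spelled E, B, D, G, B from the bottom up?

E minor seventh, root position

The distinct note names are E, B, D, G. Stacked in thirds they read E–G–B–D, which is a minor seventh chord on E.
E is the root of E minor seventh; root in the bass means root position (figured bass 7).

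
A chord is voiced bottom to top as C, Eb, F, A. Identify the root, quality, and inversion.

F dominant seventh, second inversion

The distinct note names are C, Eb, F, A. Stacked in thirds they read F–A–C–Eb, which is a dominant seventh chord on F.
The lowest note is C, the fifth of the chord, so this is second inversion (figured bass 4/3).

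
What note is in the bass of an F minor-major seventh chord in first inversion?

In first inversion the third is lowest. For F minor-major seventh (F–Ab–C–E) that is Ab.

Ab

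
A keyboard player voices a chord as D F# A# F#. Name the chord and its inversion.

D augmented, root position

The pitch classes D, F#, A# arrange in thirds as D–F#–A#: a D augmented triad.
D is the root of D augmented; root in the bass means root position (figured bass 5/3).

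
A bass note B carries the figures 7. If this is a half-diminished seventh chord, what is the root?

B

The figures 7 mean the root of the chord is in the bass. If B is the root of a half-diminished seventh chord, the root is B (chord tones B–D–F–A).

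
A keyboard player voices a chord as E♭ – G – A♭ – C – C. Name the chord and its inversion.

Ab major seventh, second inversion

Reducing to letter names: Eb, G, Ab, C. These stack in thirds as Ab–C–Eb–G — an Ab major seventh chord.
Eb is the fifth of Ab major seventh; fifth in the bass means second inversion (figured bass 4/3).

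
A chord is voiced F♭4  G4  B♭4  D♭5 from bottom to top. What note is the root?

G

Fb, G, Bb, Db are the tones of a G diminished seventh chord (G–Bb–Db–Fb), making G the root.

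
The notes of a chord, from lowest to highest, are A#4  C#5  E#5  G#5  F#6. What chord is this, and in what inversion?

Reducing to letter names: A#, C#, E#, G#, F#. These stack in thirds as F#–A#–C#–E#–G# — an F# major ninth chord.
The lowest note is A#, the third of the chord, so this is first inversion.

F# major ninth, first inversion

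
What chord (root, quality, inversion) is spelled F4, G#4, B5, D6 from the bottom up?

G# diminished seventh, third inversion

Reducing to letter names: F, G#, B, D. These stack in thirds as G#–B–D–F — a G# diminished seventh chord.
F is the seventh of G# diminished seventh; seventh in the bass means third inversion (figured bass 4/2).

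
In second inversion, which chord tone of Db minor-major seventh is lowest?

The fifth of Db minor-major seventh (Db–Fb–Ab–C) is Ab; that is the bass in second inversion.

Ab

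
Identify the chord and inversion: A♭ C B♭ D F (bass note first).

Bb dominant ninth, third inversion

The distinct note names are Ab, C, Bb, D, F. Stacked in thirds they read Bb–D–F–Ab–C, which is a dominant ninth chord on Bb.
Ab is the seventh of Bb dominant ninth; seventh in the bass means third inversion.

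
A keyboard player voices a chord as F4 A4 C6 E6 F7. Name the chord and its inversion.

F major seventh, root position

The pitch classes F, A, C, E arrange in thirds as F–A–C–E: an F major seventh chord.
F is the root of F major seventh; root in the bass means root position (figured bass 7).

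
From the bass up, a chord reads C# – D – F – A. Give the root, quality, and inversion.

D minor-major seventh, third inversion

Reducing to letter names: C#, D, F, A. These stack in thirds as D–F–A–C# — a D minor-major seventh chord.
With the seventh (C#) in the bass, the chord is in third inversion (figured bass 4/2).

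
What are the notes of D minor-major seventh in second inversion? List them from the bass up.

D minor-major seventh is D–F–A–C#. Second inversion puts the fifth (A) in the bass, with the remaining tones above: A, C#, D, F.

A, C#, D, F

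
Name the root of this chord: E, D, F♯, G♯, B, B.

The distinct letter names are E, D, F#, G#, B. Arranged as a stack of thirds they read E–G#–B–D–F#, so E is the root (an E dominant ninth chord).

E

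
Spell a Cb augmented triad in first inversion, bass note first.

Cb augmented is Cb–Eb–G. First inversion puts the third (Eb) in the bass, with the remaining tones above: Eb, G, Cb.

Eb, G, Cb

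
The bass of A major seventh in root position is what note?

A major seventh is A–C#–E–G#. Root position places the root in the bass: A.

A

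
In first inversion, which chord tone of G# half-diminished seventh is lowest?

G# half-diminished seventh is G#–B–D–F#. First inversion places the third in the bass: B.

B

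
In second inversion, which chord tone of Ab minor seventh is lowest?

Eb

The fifth of Ab minor seventh (Ab–Cb–Eb–Gb) is Eb; that is the bass in second inversion.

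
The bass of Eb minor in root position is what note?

Eb

Eb minor is Eb–Gb–Bb. Root position places the root in the bass: Eb.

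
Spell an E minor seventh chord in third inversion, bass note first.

Spelling E minor seventh: E–G–B–D. In third inversion the seventh is bass, giving D, E, G, B from the bottom.

D, E, G, B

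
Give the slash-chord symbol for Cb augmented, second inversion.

Second inversion of Cb augmented has the fifth (G) in the bass. As a slash chord: Cbaug/G.

Cbaug/G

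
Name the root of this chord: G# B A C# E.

A

G#, B, A, C#, E are the tones of an A major ninth chord (A–C#–E–G#–B), making A the root.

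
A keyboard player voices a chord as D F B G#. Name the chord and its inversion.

G# diminished seventh, second inversion

The pitch classes D, F, B, G# arrange in thirds as G#–B–D–F: a G# diminished seventh chord.
D is the fifth of G# diminished seventh; fifth in the bass means second inversion (figured bass 4/3).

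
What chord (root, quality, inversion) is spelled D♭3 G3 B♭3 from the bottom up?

The pitch classes Db, G, Bb arrange in thirds as G–Bb–Db: a G diminished triad.
Db is the fifth of G diminished; fifth in the bass means second inversion (figured bass 6/4).

G diminished, second inversion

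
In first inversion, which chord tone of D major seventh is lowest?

F#

The third of D major seventh (D–F#–A–C#) is F#; that is the bass in first inversion.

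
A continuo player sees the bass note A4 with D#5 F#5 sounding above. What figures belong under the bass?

The notes A, D#, F# stack in thirds as D#–F#–A — a D# diminished triad. The bass A is the fifth, so this is second inversion: figured 6/4.

6/4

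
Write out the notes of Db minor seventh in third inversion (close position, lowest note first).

Spelling Db minor seventh: Db–Fb–Ab–Cb. In third inversion the seventh is bass, giving Cb, Db, Fb, Ab from the bottom.

Cb, Db, Fb, Ab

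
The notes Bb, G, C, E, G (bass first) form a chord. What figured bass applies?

4/2

The notes Bb, G, C, E stack in thirds as C–E–G–Bb — a C dominant seventh chord. The bass Bb is the seventh, so this is third inversion: figured 4/2.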